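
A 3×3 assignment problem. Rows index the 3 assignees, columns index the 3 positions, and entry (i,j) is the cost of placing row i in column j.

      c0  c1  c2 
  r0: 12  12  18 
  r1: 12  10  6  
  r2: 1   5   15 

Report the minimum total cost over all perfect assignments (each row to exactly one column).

optimal assignment: row0→col1 (cost 12), row1→col2 (cost 6), row2→col0 (cost 1)
total = 12 + 6 + 1 = 19

Minimum assignment cost: 19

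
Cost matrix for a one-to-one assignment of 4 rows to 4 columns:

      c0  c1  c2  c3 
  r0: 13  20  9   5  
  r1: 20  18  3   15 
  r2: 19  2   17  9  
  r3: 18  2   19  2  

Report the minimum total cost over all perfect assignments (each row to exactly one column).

optimal assignment: row0→col0 (cost 13), row1→col2 (cost 3), row2→col1 (cost 2), row3→col3 (cost 2)
total = 13 + 3 + 2 + 2 = 20

Minimum assignment cost: 20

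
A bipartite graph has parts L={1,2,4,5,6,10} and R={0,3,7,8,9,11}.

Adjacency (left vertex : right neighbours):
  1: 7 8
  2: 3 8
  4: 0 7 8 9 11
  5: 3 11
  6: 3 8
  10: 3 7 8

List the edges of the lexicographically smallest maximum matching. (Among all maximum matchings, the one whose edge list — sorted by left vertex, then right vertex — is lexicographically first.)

|M| = 5 (so the lex-smallest maximum matching has 5 edges)
process left vertices in ascending order; for each, take the smallest-labelled available neighbour that still permits 5 edges overall, or leave it unmatched if none does
lex-smallest matching: {1-7, 2-3, 4-0, 5-11, 6-8}

Lex-smallest maximum matching: {(1,7), (2,3), (4,0), (5,11), (6,8)}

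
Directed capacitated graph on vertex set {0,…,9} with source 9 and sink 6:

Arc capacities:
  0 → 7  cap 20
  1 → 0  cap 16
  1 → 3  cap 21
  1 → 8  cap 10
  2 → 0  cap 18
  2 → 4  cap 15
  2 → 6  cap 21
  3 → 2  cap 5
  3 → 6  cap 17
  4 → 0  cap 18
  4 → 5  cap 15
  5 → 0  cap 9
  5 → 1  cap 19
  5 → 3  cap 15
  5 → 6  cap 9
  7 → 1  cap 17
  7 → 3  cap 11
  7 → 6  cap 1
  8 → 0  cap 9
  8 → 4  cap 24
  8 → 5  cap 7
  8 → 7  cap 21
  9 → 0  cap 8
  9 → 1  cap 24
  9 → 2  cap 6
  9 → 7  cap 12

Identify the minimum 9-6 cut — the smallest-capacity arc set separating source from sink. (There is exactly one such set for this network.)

Min-cut arcs: {(3,2), (3,6), (5,6), (7,6), (9,2)} (total capacity 38)

augment #1: 9→2→6 push 6
augment #2: 9→7→6 push 1
augment #3: 9→1→3→6 push 17
augment #4: 9→1→3→2→6 push 4
augment #5: 9→1→8→5→6 push 3
augment #6: 9→7→3→2→6 push 1
augment #7: 9→7→1→8→5→6 push 4
augment #8: 9→7→1→8→4→5→6 push 2
max flow = 38; residual-reachable set from 9 gives S-side
cut edges (S→T): {(3,2), (3,6), (5,6), (7,6), (9,2)} total cap 38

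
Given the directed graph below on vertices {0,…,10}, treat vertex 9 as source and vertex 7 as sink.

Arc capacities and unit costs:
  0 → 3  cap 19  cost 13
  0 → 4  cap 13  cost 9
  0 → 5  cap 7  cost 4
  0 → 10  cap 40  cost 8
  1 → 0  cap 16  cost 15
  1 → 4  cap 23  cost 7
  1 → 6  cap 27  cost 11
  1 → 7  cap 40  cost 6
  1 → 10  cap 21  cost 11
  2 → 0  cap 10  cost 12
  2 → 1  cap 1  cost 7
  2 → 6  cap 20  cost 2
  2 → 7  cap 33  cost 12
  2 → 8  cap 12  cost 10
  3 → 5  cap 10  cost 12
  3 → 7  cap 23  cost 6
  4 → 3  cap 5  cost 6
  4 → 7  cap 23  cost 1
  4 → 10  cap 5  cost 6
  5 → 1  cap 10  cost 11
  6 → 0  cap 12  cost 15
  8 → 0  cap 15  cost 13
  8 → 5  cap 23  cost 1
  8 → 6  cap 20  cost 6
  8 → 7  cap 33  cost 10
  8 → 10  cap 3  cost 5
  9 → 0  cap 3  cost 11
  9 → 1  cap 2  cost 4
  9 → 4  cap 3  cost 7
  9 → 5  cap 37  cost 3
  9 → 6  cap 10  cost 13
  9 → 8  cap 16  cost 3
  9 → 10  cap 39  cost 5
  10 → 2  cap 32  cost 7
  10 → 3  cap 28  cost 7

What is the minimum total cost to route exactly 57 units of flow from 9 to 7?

shortest-cost path #1: 9→4→7 push 3 @ unit cost 8 (adds 24)
shortest-cost path #2: 9→1→7 push 2 @ unit cost 10 (adds 20)
shortest-cost path #3: 9→8→7 push 16 @ unit cost 13 (adds 208)
shortest-cost path #4: 9→10→3→7 push 23 @ unit cost 18 (adds 414)
shortest-cost path #5: 9→5→1→7 push 10 @ unit cost 20 (adds 200)
shortest-cost path #6: 9→0→4→7 push 3 @ unit cost 21 (adds 63)
total cost = 929

Minimum cost for 57 units: 929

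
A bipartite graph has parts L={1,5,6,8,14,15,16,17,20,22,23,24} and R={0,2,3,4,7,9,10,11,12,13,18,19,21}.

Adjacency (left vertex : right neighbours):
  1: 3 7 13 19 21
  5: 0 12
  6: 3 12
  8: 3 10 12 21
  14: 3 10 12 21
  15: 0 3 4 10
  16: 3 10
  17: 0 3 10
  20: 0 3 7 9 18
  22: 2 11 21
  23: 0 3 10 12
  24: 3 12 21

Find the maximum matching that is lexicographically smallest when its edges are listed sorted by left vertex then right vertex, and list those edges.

|M| = 9 (so the lex-smallest maximum matching has 9 edges)
process left vertices in ascending order; for each, take the smallest-labelled available neighbour that still permits 9 edges overall, or leave it unmatched if none does
lex-smallest matching: {1-7, 5-0, 6-3, 8-10, 14-12, 15-4, 20-9, 22-2, 24-21}

Lex-smallest maximum matching: {(1,7), (5,0), (6,3), (8,10), (14,12), (15,4), (20,9), (22,2), (24,21)}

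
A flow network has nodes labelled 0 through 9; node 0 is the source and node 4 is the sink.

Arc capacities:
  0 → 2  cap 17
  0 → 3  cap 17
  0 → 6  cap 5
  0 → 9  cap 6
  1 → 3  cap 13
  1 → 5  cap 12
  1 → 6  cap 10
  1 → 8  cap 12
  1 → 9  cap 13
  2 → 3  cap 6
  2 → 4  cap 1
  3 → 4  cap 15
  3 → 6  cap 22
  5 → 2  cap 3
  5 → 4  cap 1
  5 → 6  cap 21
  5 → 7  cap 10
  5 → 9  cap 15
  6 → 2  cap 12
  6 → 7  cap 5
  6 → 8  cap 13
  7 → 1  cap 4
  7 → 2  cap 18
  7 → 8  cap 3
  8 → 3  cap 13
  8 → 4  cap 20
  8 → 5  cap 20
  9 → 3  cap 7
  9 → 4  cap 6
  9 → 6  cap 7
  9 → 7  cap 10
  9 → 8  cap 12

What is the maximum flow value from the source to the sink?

augment #1: 0→2→4 bottleneck 1, total now 1
augment #2: 0→3→4 bottleneck 15, total now 16
augment #3: 0→9→4 bottleneck 6, total now 22
augment #4: 0→6→8→4 bottleneck 5, total now 27
augment #5: 0→3→6→8→4 bottleneck 2, total now 29
augment #6: 0→2→3→6→8→4 bottleneck 6, total now 35

Maximum flow value: 35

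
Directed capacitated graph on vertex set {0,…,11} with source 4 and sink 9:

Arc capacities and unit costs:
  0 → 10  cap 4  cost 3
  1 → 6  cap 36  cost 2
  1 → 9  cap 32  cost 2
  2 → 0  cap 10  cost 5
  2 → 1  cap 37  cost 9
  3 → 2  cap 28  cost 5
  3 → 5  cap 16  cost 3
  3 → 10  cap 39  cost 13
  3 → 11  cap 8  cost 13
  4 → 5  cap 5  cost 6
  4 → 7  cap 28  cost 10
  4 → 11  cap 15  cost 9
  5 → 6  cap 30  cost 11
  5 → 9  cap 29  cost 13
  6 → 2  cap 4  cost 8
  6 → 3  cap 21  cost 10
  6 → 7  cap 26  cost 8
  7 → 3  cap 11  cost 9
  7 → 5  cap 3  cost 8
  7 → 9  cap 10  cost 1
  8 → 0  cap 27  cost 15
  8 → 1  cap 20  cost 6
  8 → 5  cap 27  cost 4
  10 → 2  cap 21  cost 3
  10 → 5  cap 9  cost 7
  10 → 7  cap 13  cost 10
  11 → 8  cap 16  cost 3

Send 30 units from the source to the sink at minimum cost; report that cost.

Minimum cost for 30 units: 505

shortest-cost path #1: 4→7→9 push 10 @ unit cost 11 (adds 110)
shortest-cost path #2: 4→5→9 push 5 @ unit cost 19 (adds 95)
shortest-cost path #3: 4→11→8→1→9 push 15 @ unit cost 20 (adds 300)
total cost = 505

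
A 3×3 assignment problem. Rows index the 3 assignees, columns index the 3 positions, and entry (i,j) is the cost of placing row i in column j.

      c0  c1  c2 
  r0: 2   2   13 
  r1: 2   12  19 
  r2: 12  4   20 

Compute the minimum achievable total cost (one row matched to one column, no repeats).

Minimum assignment cost: 19

optimal assignment: row0→col2 (cost 13), row1→col0 (cost 2), row2→col1 (cost 4)
total = 13 + 2 + 4 = 19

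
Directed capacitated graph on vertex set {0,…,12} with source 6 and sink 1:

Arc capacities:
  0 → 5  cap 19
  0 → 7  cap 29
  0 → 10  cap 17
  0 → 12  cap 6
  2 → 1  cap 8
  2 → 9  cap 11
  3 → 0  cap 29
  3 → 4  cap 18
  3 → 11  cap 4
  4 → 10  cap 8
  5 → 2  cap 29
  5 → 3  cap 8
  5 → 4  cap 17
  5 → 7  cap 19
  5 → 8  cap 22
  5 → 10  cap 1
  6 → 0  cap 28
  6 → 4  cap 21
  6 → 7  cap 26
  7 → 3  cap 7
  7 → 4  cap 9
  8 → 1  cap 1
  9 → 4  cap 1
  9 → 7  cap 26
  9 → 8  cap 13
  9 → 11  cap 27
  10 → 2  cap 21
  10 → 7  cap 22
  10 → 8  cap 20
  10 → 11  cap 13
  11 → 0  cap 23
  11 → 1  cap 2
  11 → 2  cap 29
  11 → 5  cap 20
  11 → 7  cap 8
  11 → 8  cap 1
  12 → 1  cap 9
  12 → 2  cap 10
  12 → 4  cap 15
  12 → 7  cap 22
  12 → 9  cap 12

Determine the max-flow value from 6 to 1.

augment #1: 6→0→12→1 bottleneck 6, total now 6
augment #2: 6→0→5→2→1 bottleneck 8, total now 14
augment #3: 6→0→5→8→1 bottleneck 1, total now 15
augment #4: 6→0→10→11→1 bottleneck 2, total now 17

Maximum flow value: 17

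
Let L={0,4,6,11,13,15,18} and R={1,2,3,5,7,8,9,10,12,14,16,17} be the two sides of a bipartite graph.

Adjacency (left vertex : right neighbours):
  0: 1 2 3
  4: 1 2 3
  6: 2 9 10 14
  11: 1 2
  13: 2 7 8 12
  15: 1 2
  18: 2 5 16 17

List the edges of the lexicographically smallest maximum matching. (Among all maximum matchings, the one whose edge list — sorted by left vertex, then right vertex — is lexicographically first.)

Lex-smallest maximum matching: {(0,1), (4,3), (6,9), (11,2), (13,7), (18,5)}

|M| = 6 (so the lex-smallest maximum matching has 6 edges)
process left vertices in ascending order; for each, take the smallest-labelled available neighbour that still permits 6 edges overall, or leave it unmatched if none does
lex-smallest matching: {0-1, 4-3, 6-9, 11-2, 13-7, 18-5}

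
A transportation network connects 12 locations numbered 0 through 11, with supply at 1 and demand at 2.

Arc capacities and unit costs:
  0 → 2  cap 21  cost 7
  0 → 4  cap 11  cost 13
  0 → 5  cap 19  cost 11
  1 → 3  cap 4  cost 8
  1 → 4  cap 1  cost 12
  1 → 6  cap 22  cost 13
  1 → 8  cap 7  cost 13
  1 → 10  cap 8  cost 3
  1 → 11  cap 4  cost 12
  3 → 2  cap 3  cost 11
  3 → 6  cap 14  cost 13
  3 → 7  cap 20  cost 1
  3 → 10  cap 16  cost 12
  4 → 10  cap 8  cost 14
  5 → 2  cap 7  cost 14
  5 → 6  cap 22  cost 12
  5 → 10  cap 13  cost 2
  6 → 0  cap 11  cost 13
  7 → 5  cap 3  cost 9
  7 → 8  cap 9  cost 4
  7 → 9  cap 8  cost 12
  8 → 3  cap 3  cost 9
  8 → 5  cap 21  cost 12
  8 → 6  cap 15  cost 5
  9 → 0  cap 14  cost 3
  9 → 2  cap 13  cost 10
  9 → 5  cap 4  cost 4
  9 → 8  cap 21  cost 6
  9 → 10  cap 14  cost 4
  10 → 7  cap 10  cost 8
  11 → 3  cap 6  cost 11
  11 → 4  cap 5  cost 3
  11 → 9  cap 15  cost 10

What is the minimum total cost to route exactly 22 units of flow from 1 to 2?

shortest-cost path #1: 1→3→2 push 3 @ unit cost 19 (adds 57)
shortest-cost path #2: 1→3→7→9→2 push 1 @ unit cost 31 (adds 31)
shortest-cost path #3: 1→11→9→2 push 4 @ unit cost 32 (adds 128)
shortest-cost path #4: 1→6→0→2 push 11 @ unit cost 33 (adds 363)
shortest-cost path #5: 1→10→7→9→2 push 3 @ unit cost 33 (adds 99)
total cost = 678

Minimum cost for 22 units: 678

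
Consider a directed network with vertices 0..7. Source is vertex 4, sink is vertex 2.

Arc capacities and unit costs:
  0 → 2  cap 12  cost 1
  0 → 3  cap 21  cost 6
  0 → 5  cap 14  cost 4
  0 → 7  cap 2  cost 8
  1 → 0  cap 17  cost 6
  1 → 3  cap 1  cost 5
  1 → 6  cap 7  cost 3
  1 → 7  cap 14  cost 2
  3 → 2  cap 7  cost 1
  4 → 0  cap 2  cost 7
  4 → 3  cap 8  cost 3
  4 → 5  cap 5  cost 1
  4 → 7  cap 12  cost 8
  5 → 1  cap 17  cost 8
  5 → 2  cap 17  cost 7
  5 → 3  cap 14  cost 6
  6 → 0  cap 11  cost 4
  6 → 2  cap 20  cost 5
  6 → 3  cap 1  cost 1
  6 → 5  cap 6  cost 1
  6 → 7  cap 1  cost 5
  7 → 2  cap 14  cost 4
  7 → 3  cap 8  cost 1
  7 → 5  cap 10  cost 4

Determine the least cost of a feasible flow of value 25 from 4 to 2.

Minimum cost for 25 units: 216

shortest-cost path #1: 4→3→2 push 7 @ unit cost 4 (adds 28)
shortest-cost path #2: 4→5→2 push 5 @ unit cost 8 (adds 40)
shortest-cost path #3: 4→0→2 push 2 @ unit cost 8 (adds 16)
shortest-cost path #4: 4→7→2 push 11 @ unit cost 12 (adds 132)
total cost = 216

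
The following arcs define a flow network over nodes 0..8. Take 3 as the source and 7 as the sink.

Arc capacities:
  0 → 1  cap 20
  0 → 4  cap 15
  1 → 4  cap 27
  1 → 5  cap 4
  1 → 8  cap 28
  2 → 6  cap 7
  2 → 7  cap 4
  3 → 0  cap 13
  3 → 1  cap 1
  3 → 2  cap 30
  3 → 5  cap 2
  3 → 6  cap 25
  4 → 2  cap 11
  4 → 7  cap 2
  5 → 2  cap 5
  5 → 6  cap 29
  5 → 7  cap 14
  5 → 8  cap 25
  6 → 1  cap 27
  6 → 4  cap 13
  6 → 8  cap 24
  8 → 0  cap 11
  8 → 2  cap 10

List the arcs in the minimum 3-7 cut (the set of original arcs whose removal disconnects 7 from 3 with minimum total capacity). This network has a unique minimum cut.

augment #1: 3→2→7 push 4
augment #2: 3→5→7 push 2
augment #3: 3→0→4→7 push 2
augment #4: 3→1→5→7 push 1
augment #5: 3→0→1→5→7 push 3
max flow = 12; residual-reachable set from 3 gives S-side
cut edges (S→T): {(1,5), (2,7), (3,5), (4,7)} total cap 12

Min-cut arcs: {(1,5), (2,7), (3,5), (4,7)} (total capacity 12)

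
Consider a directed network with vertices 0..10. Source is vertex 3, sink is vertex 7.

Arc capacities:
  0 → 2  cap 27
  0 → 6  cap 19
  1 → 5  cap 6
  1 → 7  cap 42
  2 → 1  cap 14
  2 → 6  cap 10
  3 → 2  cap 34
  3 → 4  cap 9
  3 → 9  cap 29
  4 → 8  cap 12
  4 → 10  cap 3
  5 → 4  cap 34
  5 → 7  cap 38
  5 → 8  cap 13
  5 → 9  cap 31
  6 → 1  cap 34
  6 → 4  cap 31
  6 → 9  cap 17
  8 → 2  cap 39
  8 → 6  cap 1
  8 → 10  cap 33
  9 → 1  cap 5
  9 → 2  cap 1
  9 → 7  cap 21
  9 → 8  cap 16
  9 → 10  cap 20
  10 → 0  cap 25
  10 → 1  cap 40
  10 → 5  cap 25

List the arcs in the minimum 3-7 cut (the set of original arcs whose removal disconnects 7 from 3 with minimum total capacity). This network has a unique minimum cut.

Min-cut arcs: {(2,1), (2,6), (3,4), (3,9)} (total capacity 62)

augment #1: 3→9→7 push 21
augment #2: 3→2→1→7 push 14
augment #3: 3→9→1→7 push 5
augment #4: 3→2→6→1→7 push 10
augment #5: 3→4→10→1→7 push 3
augment #6: 3→9→10→1→7 push 3
augment #7: 3→4→8→6→1→7 push 1
augment #8: 3→4→8→10→1→7 push 5
max flow = 62; residual-reachable set from 3 gives S-side
cut edges (S→T): {(2,1), (2,6), (3,4), (3,9)} total cap 62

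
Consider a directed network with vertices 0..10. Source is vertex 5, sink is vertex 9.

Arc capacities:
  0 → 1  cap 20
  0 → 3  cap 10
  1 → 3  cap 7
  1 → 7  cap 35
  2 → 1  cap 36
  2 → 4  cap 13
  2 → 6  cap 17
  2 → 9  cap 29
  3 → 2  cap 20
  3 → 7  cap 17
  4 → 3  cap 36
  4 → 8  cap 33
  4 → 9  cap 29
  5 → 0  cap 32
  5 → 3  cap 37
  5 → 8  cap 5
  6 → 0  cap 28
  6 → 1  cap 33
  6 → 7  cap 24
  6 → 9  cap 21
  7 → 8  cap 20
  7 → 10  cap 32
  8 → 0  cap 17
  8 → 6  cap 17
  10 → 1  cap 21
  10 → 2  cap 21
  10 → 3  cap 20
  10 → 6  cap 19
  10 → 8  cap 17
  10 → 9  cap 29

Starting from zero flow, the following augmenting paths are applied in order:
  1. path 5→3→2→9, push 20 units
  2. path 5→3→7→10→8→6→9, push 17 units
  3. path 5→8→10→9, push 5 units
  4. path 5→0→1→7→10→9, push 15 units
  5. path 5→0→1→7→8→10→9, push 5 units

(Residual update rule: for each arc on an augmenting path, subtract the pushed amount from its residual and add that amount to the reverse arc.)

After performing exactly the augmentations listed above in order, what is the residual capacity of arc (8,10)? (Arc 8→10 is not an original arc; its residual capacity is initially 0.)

Residual capacity of (8,10): 7

after path 1 (5→3→2→9, push 20): res(8,10)=0
after path 2 (5→3→7→10→8→6→9, push 17): res(8,10)=17
after path 3 (5→8→10→9, push 5): res(8,10)=12
after path 4 (5→0→1→7→10→9, push 15): res(8,10)=12
after path 5 (5→0→1→7→8→10→9, push 5): res(8,10)=7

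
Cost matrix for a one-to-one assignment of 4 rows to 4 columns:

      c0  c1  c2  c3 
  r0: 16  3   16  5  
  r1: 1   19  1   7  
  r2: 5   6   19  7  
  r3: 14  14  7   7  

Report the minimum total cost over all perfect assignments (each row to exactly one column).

Minimum assignment cost: 16

optimal assignment: row0→col1 (cost 3), row1→col2 (cost 1), row2→col0 (cost 5), row3→col3 (cost 7)
total = 3 + 1 + 5 + 7 = 16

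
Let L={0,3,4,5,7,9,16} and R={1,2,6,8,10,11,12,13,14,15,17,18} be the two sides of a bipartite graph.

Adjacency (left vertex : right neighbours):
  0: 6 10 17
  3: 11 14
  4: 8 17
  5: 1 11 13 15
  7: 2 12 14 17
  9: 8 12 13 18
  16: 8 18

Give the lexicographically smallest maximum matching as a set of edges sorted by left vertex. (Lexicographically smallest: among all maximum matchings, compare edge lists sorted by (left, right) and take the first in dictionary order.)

Lex-smallest maximum matching: {(0,6), (3,11), (4,8), (5,1), (7,2), (9,12), (16,18)}

|M| = 7 (so the lex-smallest maximum matching has 7 edges)
process left vertices in ascending order; for each, take the smallest-labelled available neighbour that still permits 7 edges overall, or leave it unmatched if none does
lex-smallest matching: {0-6, 3-11, 4-8, 5-1, 7-2, 9-12, 16-18}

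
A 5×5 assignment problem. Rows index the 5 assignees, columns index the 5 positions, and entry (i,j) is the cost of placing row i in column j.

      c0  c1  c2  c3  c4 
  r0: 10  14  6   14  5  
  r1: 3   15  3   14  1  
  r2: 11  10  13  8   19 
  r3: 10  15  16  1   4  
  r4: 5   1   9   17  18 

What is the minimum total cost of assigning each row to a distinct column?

optimal assignment: row0→col2 (cost 6), row1→col4 (cost 1), row2→col0 (cost 11), row3→col3 (cost 1), row4→col1 (cost 1)
total = 6 + 1 + 11 + 1 + 1 = 20

Minimum assignment cost: 20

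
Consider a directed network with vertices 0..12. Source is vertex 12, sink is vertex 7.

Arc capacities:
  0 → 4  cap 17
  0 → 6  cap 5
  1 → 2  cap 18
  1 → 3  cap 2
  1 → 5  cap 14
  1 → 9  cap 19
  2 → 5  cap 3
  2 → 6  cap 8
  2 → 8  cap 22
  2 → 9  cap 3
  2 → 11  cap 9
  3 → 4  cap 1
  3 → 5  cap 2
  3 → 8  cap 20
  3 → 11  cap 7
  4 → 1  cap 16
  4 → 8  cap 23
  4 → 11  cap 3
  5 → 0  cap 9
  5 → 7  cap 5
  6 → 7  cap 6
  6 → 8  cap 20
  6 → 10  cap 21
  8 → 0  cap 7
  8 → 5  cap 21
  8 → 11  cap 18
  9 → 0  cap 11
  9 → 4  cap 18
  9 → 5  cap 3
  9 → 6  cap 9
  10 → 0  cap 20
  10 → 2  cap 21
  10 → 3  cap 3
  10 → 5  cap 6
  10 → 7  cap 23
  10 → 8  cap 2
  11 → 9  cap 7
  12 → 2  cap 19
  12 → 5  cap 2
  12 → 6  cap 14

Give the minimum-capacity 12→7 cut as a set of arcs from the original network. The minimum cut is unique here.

Min-cut arcs: {(5,7), (6,7), (6,10)} (total capacity 32)

augment #1: 12→5→7 push 2
augment #2: 12→6→7 push 6
augment #3: 12→2→5→7 push 3
augment #4: 12→6→10→7 push 8
augment #5: 12→2→6→10→7 push 8
augment #6: 12→2→9→6→10→7 push 3
augment #7: 12→2→8→0→6→10→7 push 2
max flow = 32; residual-reachable set from 12 gives S-side
cut edges (S→T): {(5,7), (6,7), (6,10)} total cap 32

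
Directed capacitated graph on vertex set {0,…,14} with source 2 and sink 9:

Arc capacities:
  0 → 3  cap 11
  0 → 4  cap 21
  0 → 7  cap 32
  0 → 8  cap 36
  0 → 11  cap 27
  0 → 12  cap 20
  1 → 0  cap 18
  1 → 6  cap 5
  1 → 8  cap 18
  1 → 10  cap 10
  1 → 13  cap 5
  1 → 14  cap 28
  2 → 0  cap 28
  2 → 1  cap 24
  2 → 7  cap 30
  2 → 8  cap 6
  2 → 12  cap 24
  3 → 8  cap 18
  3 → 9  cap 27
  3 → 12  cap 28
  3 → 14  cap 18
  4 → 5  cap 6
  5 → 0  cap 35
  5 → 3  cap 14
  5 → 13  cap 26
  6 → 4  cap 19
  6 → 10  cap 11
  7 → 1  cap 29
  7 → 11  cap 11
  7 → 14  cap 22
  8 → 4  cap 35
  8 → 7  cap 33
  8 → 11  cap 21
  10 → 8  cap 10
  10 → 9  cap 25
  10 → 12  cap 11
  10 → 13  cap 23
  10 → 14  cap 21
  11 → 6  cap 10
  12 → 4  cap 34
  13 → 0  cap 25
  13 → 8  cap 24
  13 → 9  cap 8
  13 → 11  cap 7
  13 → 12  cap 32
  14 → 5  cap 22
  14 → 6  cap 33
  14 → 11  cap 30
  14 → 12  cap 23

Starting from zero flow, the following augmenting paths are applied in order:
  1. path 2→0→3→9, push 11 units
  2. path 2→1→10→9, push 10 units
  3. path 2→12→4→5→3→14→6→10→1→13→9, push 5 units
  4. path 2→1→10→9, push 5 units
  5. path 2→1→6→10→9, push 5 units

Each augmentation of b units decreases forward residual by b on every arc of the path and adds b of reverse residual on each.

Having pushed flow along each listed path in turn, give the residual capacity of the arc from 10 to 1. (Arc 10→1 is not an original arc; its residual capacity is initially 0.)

Residual capacity of (10,1): 10

after path 1 (2→0→3→9, push 11): res(10,1)=0
after path 2 (2→1→10→9, push 10): res(10,1)=10
after path 3 (2→12→4→5→3→14→6→10→1→13→9, push 5): res(10,1)=5
after path 4 (2→1→10→9, push 5): res(10,1)=10
after path 5 (2→1→6→10→9, push 5): res(10,1)=10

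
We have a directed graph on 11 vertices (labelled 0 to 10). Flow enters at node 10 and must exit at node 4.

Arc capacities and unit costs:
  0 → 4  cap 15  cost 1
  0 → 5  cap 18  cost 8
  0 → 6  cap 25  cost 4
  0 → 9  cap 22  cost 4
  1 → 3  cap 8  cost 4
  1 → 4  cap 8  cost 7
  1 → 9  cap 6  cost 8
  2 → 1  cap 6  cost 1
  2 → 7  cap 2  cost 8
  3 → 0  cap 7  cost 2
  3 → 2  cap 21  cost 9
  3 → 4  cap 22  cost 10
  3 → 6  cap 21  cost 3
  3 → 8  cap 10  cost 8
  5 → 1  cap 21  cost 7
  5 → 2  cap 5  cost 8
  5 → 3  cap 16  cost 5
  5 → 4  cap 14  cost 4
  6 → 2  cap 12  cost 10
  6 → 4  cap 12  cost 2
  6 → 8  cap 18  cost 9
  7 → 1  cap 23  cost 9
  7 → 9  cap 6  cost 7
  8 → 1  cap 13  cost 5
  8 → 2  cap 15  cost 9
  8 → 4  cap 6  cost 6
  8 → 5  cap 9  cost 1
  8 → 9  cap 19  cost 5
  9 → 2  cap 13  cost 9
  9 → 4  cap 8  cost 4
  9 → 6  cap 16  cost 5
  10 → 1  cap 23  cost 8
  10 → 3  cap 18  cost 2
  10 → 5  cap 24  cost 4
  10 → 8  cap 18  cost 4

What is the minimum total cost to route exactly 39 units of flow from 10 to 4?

Minimum cost for 39 units: 297

shortest-cost path #1: 10→3→0→4 push 7 @ unit cost 5 (adds 35)
shortest-cost path #2: 10→3→6→4 push 11 @ unit cost 7 (adds 77)
shortest-cost path #3: 10→5→4 push 14 @ unit cost 8 (adds 112)
shortest-cost path #4: 10→8→4 push 6 @ unit cost 10 (adds 60)
shortest-cost path #5: 10→8→9→4 push 1 @ unit cost 13 (adds 13)
total cost = 297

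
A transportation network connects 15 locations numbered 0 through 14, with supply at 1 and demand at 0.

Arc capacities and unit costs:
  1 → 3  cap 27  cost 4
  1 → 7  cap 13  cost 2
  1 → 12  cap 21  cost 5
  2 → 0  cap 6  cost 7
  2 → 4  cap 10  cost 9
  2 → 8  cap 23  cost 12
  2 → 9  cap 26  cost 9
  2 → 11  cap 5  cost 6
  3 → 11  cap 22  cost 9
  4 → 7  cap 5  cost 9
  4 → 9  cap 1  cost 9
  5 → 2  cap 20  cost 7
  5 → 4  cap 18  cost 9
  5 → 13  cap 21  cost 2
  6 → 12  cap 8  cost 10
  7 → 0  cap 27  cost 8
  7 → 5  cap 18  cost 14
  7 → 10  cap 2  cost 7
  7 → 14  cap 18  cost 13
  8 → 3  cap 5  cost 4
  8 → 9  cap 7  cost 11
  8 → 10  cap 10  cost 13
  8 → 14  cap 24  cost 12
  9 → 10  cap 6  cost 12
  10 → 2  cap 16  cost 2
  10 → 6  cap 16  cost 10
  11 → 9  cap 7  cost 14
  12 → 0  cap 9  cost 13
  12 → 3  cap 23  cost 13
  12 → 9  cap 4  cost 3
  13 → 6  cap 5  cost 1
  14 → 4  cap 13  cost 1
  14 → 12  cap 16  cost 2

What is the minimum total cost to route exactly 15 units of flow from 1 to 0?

Minimum cost for 15 units: 166

shortest-cost path #1: 1→7→0 push 13 @ unit cost 10 (adds 130)
shortest-cost path #2: 1→12→0 push 2 @ unit cost 18 (adds 36)
total cost = 166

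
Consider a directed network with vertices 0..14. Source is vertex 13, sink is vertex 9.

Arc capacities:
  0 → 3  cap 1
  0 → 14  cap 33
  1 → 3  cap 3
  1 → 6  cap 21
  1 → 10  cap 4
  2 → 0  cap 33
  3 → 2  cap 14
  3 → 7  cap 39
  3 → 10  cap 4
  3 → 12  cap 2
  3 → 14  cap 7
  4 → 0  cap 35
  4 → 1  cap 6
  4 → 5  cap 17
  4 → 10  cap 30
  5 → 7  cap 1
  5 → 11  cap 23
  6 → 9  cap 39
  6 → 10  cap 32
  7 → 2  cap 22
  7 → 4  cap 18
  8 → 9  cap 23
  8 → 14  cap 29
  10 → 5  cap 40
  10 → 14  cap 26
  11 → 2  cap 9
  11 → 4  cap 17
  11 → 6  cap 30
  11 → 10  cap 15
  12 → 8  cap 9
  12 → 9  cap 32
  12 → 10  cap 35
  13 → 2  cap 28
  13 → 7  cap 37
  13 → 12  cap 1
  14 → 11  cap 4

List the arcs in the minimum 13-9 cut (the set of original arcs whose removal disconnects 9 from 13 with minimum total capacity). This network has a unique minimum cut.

augment #1: 13→12→9 push 1
augment #2: 13→2→0→3→12→9 push 1
augment #3: 13→7→4→1→6→9 push 6
augment #4: 13→2→0→14→11→6→9 push 4
augment #5: 13→7→4→5→11→6→9 push 12
max flow = 24; residual-reachable set from 13 gives S-side
cut edges (S→T): {(0,3), (7,4), (13,12), (14,11)} total cap 24

Min-cut arcs: {(0,3), (7,4), (13,12), (14,11)} (total capacity 24)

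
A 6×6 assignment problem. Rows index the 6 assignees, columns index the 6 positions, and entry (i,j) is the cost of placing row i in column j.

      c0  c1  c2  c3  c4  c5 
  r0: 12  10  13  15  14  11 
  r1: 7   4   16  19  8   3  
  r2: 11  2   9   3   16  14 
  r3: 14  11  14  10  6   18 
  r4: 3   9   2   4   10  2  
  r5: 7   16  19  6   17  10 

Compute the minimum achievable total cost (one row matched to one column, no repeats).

one of 2 optimal assignments: row0→col0 (cost 12), row1→col5 (cost 3), row2→col1 (cost 2), row3→col4 (cost 6), row4→col2 (cost 2), row5→col3 (cost 6)
total = 12 + 3 + 2 + 6 + 2 + 6 = 31

Minimum assignment cost: 31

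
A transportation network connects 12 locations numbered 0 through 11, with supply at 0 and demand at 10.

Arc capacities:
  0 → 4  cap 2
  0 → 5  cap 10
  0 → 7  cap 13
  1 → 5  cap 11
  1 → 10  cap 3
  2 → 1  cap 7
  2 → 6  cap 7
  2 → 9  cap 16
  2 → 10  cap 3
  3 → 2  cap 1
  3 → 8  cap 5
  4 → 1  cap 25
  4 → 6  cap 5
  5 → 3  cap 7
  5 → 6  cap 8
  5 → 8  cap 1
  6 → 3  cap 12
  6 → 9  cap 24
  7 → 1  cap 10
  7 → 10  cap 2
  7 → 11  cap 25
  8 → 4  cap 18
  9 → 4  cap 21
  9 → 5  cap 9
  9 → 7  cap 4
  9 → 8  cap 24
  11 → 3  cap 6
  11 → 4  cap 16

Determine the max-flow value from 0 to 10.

augment #1: 0→7→10 bottleneck 2, total now 2
augment #2: 0→4→1→10 bottleneck 2, total now 4
augment #3: 0→7→1→10 bottleneck 1, total now 5
augment #4: 0→5→3→2→10 bottleneck 1, total now 6

Maximum flow value: 6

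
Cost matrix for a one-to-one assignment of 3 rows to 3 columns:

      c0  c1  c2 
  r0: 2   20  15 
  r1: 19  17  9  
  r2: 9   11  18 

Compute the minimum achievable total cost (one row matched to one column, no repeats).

Minimum assignment cost: 22

optimal assignment: row0→col0 (cost 2), row1→col2 (cost 9), row2→col1 (cost 11)
total = 2 + 9 + 11 = 22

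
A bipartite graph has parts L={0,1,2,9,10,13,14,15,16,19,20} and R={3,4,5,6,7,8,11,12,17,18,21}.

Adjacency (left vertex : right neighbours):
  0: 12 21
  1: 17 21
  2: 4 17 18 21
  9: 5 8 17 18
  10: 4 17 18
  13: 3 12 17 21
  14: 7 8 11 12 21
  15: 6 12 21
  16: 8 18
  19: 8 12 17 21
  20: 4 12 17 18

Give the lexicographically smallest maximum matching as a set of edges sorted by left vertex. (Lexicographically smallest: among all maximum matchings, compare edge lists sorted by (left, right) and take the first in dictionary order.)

Lex-smallest maximum matching: {(0,12), (1,17), (2,4), (9,5), (10,18), (13,3), (14,7), (15,6), (16,8), (19,21)}

|M| = 10 (so the lex-smallest maximum matching has 10 edges)
process left vertices in ascending order; for each, take the smallest-labelled available neighbour that still permits 10 edges overall, or leave it unmatched if none does
lex-smallest matching: {0-12, 1-17, 2-4, 9-5, 10-18, 13-3, 14-7, 15-6, 16-8, 19-21}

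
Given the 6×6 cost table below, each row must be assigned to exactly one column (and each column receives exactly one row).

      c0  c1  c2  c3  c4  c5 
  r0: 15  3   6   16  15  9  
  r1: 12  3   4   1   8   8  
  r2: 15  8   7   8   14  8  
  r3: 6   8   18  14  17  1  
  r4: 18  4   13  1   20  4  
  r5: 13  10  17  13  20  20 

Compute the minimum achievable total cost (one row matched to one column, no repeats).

optimal assignment: row0→col1 (cost 3), row1→col4 (cost 8), row2→col2 (cost 7), row3→col5 (cost 1), row4→col3 (cost 1), row5→col0 (cost 13)
total = 3 + 8 + 7 + 1 + 1 + 13 = 33

Minimum assignment cost: 33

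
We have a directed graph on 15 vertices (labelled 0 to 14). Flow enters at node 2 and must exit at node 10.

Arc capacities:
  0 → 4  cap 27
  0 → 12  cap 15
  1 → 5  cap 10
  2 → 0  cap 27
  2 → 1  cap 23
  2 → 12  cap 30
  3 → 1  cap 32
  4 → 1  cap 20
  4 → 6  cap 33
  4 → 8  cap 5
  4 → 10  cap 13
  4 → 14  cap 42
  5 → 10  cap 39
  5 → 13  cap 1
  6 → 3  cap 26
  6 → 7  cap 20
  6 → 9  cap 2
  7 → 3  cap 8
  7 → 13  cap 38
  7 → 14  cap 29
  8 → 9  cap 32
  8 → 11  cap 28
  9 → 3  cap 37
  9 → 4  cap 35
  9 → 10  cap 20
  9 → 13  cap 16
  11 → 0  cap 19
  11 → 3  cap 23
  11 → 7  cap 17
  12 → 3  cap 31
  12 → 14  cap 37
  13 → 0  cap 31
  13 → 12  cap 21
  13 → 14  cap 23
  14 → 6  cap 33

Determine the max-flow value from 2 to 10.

augment #1: 2→0→4→10 bottleneck 13, total now 13
augment #2: 2→1→5→10 bottleneck 10, total now 23
augment #3: 2→0→4→6→9→10 bottleneck 2, total now 25
augment #4: 2→0→4→8→9→10 bottleneck 5, total now 30

Maximum flow value: 30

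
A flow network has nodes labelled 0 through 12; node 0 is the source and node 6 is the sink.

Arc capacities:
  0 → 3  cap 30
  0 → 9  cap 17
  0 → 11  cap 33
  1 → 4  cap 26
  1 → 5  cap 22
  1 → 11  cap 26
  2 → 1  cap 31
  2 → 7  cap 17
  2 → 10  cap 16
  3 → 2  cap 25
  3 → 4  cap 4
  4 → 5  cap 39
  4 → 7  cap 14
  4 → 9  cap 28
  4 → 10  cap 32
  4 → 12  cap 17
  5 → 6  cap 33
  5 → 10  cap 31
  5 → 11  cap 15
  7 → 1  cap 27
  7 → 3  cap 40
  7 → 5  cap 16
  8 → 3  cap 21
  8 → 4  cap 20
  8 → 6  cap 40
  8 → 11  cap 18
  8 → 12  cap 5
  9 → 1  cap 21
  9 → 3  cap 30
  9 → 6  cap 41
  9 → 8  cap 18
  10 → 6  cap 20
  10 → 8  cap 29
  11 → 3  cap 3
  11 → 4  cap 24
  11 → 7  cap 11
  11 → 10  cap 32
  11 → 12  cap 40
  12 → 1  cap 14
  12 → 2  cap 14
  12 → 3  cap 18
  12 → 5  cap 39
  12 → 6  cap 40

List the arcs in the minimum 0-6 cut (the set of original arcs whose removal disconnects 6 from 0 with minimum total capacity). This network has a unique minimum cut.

augment #1: 0→9→6 push 17
augment #2: 0→11→10→6 push 20
augment #3: 0→11→12→6 push 13
augment #4: 0→3→4→5→6 push 4
augment #5: 0→3→2→1→5→6 push 22
augment #6: 0→3→2→7→5→6 push 3
max flow = 79; residual-reachable set from 0 gives S-side
cut edges (S→T): {(0,9), (0,11), (3,2), (3,4)} total cap 79

Min-cut arcs: {(0,9), (0,11), (3,2), (3,4)} (total capacity 79)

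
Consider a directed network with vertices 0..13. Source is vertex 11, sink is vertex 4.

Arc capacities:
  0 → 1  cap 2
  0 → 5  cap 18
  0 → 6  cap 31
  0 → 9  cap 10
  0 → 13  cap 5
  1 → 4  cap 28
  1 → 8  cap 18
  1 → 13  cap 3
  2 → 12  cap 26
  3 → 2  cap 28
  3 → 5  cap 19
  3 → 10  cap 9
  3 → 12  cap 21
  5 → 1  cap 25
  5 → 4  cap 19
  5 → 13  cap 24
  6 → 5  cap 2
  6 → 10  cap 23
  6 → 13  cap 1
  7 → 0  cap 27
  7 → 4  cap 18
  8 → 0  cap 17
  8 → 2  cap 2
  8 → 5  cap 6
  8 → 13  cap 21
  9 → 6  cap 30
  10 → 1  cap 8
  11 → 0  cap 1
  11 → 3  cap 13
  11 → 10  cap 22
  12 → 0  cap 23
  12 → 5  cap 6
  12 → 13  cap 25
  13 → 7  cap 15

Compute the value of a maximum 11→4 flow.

augment #1: 11→0→1→4 bottleneck 1, total now 1
augment #2: 11→3→5→4 bottleneck 13, total now 14
augment #3: 11→10→1→4 bottleneck 8, total now 22

Maximum flow value: 22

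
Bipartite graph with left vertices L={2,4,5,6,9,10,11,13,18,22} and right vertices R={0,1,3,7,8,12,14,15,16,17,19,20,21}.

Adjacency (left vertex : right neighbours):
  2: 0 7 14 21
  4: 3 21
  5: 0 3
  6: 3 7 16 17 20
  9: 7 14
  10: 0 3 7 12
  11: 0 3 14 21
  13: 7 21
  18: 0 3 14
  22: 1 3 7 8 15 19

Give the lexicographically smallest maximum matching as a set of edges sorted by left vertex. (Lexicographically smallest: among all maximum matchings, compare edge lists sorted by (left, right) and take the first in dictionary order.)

|M| = 8 (so the lex-smallest maximum matching has 8 edges)
process left vertices in ascending order; for each, take the smallest-labelled available neighbour that still permits 8 edges overall, or leave it unmatched if none does
lex-smallest matching: {2-0, 4-3, 6-16, 9-7, 10-12, 11-14, 13-21, 22-1}

Lex-smallest maximum matching: {(2,0), (4,3), (6,16), (9,7), (10,12), (11,14), (13,21), (22,1)}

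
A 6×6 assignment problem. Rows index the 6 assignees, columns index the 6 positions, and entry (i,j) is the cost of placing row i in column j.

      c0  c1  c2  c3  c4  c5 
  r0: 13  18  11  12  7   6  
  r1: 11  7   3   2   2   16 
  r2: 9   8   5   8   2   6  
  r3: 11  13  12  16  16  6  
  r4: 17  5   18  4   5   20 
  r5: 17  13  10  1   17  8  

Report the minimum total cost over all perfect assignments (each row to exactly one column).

optimal assignment: row0→col5 (cost 6), row1→col2 (cost 3), row2→col4 (cost 2), row3→col0 (cost 11), row4→col1 (cost 5), row5→col3 (cost 1)
total = 6 + 3 + 2 + 11 + 5 + 1 = 28

Minimum assignment cost: 28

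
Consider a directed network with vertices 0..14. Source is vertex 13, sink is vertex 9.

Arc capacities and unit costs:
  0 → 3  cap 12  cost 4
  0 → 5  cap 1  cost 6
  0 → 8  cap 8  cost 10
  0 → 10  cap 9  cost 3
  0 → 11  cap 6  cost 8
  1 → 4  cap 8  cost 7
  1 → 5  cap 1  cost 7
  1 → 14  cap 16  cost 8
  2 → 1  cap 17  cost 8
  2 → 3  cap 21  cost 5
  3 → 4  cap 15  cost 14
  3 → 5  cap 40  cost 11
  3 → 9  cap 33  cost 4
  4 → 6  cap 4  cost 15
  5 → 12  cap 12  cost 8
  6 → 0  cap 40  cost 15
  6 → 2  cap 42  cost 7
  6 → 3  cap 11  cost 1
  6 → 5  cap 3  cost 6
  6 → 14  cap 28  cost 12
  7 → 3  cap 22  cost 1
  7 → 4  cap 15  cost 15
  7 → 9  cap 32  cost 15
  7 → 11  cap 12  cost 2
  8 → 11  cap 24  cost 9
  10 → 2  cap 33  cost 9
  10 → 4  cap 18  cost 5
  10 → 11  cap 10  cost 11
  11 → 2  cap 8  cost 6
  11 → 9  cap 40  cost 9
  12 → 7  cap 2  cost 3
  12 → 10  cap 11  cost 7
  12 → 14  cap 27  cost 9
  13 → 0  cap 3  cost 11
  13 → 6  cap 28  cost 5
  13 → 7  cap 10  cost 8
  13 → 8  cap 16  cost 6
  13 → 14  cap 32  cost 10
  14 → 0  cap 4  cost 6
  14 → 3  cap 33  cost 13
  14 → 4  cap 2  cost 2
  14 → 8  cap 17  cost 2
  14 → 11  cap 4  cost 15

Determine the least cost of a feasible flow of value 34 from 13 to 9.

Minimum cost for 34 units: 510

shortest-cost path #1: 13→6→3→9 push 11 @ unit cost 10 (adds 110)
shortest-cost path #2: 13→7→3→9 push 10 @ unit cost 13 (adds 130)
shortest-cost path #3: 13→0→3→9 push 3 @ unit cost 19 (adds 57)
shortest-cost path #4: 13→6→2→3→9 push 9 @ unit cost 21 (adds 189)
shortest-cost path #5: 13→8→11→9 push 1 @ unit cost 24 (adds 24)
total cost = 510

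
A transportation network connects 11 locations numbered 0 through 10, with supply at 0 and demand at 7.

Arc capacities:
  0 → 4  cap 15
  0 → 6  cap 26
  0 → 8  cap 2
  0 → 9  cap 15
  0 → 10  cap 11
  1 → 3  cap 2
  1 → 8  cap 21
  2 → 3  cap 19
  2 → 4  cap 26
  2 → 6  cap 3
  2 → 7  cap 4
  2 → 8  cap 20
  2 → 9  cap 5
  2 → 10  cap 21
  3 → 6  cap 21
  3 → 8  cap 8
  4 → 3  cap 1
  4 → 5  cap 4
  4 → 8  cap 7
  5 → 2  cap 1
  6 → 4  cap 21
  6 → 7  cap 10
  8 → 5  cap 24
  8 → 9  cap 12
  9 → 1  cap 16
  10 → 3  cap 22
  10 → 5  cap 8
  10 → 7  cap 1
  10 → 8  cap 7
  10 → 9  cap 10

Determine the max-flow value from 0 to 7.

augment #1: 0→6→7 bottleneck 10, total now 10
augment #2: 0→10→7 bottleneck 1, total now 11
augment #3: 0→4→5→2→7 bottleneck 1, total now 12

Maximum flow value: 12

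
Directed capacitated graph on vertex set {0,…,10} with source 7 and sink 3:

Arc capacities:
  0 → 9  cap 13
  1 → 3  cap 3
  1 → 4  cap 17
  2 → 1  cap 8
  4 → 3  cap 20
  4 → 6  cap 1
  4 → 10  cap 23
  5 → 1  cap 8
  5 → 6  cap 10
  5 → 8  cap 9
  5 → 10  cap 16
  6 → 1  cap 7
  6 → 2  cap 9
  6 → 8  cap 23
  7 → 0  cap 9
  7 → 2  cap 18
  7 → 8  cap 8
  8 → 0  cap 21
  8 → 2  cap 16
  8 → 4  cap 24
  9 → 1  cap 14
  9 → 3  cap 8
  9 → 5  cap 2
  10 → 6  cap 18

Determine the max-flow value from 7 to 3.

augment #1: 7→0→9→3 bottleneck 8, total now 8
augment #2: 7→2→1→3 bottleneck 3, total now 11
augment #3: 7→8→4→3 bottleneck 8, total now 19
augment #4: 7→2→1→4→3 bottleneck 5, total now 24
augment #5: 7→0→9→1→4→3 bottleneck 1, total now 25

Maximum flow value: 25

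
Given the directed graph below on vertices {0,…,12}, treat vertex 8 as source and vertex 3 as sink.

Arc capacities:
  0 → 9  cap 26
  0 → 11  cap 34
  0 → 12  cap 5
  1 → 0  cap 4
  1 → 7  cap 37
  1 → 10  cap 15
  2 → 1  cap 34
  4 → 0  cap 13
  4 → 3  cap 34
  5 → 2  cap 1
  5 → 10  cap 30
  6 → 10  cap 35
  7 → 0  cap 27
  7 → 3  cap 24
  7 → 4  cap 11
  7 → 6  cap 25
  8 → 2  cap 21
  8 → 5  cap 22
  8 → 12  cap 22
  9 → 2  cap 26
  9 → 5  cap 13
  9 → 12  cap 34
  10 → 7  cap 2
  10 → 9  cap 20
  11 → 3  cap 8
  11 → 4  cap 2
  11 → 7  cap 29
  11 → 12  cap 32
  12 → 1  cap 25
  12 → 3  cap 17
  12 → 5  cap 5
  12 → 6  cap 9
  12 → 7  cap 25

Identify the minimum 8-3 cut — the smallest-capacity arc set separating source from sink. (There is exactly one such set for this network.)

Min-cut arcs: {(7,3), (7,4), (11,3), (11,4), (12,3)} (total capacity 62)

augment #1: 8→12→3 push 17
augment #2: 8→12→7→3 push 5
augment #3: 8→2→1→7→3 push 19
augment #4: 8→2→1→0→11→3 push 2
augment #5: 8→5→10→7→4→3 push 2
augment #6: 8→5→2→1→0→11→3 push 1
augment #7: 8→5→10→9→12→7→4→3 push 9
augment #8: 8→5→10→9→2→1→0→11→3 push 1
augment #9: 8→5→10→9→12→7→0→11→3 push 4
augment #10: 8→5→10→9→12→7→0→11→4→3 push 2
max flow = 62; residual-reachable set from 8 gives S-side
cut edges (S→T): {(7,3), (7,4), (11,3), (11,4), (12,3)} total cap 62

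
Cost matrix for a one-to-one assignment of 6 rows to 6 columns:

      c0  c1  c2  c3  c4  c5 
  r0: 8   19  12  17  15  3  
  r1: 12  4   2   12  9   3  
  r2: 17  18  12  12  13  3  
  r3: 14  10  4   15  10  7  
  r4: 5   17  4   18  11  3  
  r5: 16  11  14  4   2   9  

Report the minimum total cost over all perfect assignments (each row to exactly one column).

optimal assignment: row0→col5 (cost 3), row1→col1 (cost 4), row2→col3 (cost 12), row3→col2 (cost 4), row4→col0 (cost 5), row5→col4 (cost 2)
total = 3 + 4 + 12 + 4 + 5 + 2 = 30

Minimum assignment cost: 30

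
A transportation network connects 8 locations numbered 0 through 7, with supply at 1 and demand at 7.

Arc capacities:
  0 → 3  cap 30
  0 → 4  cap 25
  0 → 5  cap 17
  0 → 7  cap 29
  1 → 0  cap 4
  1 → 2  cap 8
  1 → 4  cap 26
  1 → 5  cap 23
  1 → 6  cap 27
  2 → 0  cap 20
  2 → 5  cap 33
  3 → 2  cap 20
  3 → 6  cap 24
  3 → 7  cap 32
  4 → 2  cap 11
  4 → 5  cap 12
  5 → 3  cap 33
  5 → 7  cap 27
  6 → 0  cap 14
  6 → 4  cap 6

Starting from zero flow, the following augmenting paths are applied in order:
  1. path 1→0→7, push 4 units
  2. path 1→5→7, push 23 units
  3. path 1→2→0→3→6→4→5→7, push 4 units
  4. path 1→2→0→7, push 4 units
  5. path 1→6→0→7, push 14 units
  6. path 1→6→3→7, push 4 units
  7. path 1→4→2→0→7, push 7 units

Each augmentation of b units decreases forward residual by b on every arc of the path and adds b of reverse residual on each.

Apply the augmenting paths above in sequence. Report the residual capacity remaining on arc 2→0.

Residual capacity of (2,0): 5

after path 1 (1→0→7, push 4): res(2,0)=20
after path 2 (1→5→7, push 23): res(2,0)=20
after path 3 (1→2→0→3→6→4→5→7, push 4): res(2,0)=16
after path 4 (1→2→0→7, push 4): res(2,0)=12
after path 5 (1→6→0→7, push 14): res(2,0)=12
after path 6 (1→6→3→7, push 4): res(2,0)=12
after path 7 (1→4→2→0→7, push 7): res(2,0)=5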